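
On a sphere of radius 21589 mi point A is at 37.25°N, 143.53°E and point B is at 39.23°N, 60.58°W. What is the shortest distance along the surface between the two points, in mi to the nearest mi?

37819 mi

With latitudes φ₁ = 37.250°, φ₂ = 39.230° and longitude difference Δλ = 155.890°:
cos c = sin φ₁ sin φ₂ + cos φ₁ cos φ₂ cos Δλ = (0.6053)(0.6324) + (0.7960)(0.7746)(-0.9128) = -0.17999,
so c = arccos(-0.17999) = 1.75178 rad.
Distance = R·c = 21589 × 1.7518 ≈ 37819 mi.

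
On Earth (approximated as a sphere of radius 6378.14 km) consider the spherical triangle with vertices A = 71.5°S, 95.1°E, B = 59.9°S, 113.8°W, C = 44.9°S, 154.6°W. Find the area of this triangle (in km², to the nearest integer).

Side lengths (central angles): a = 0.4958, b = 0.9380, c = 0.8215 rad; semiperimeter s = 1.1276.
By l'Huilier's theorem, tan(E/4) = √[tan(s/2) tan((s−a)/2) tan((s−b)/2) tan((s−c)/2)], giving spherical excess E = 0.2200 rad.
Area = E·R² = 0.2200 × (6378.14)² ≈ 8951595 km².

8951595 km²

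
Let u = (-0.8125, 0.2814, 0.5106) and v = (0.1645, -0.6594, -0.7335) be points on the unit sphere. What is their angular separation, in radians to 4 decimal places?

u·v = -0.6937; |u| = 1.0000, |v| = 0.9999.
cos θ = (u·v)/(|u||v|) = -0.6938, so θ = 2.3375 rad.

2.3375 rad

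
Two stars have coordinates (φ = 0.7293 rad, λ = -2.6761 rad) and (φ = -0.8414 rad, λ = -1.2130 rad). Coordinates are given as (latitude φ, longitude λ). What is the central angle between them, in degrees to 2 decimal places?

116.32°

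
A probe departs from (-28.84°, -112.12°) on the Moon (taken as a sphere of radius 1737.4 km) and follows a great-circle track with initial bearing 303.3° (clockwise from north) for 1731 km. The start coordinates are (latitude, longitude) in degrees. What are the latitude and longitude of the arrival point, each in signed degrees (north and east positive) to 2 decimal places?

8.14°, -157.26°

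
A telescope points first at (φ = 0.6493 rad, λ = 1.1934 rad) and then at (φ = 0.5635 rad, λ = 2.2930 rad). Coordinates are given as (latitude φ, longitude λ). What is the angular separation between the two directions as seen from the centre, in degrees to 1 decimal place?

51.1°

With latitudes φ₁ = 37.202°, φ₂ = 32.286° and longitude difference Δλ = 63.002°:
cos c = sin φ₁ sin φ₂ + cos φ₁ cos φ₂ cos Δλ = (0.6046)(0.5341) + (0.7965)(0.8454)(0.4540) = 0.62864,
so c = arccos(0.62864) = 0.89100 rad.
So the angular separation is 51.1°.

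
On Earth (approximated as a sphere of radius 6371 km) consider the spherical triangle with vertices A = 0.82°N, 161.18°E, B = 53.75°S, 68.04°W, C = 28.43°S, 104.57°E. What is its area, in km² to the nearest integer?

Side lengths (central angles): a = 1.7029, b = 1.0734, c = 1.9798 rad; semiperimeter s = 2.3781.
By l'Huilier's theorem, tan(E/4) = √[tan(s/2) tan((s−a)/2) tan((s−b)/2) tan((s−c)/2)], giving spherical excess E = 1.4075 rad.
Area = E·R² = 1.4075 × (6371)² ≈ 57128921 km².

57128921 km²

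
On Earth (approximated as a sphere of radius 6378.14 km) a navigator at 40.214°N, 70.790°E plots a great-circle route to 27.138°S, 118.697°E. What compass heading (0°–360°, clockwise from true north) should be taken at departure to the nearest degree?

With φ₁ = 0.7019, φ₂ = -0.4736, Δλ = 0.8361 rad, the forward-azimuth formula gives
θ = atan2( sin Δλ cos φ₂ , cos φ₁ sin φ₂ − sin φ₁ cos φ₂ cos Δλ ) = atan2(0.6604, -0.7335) = 138.00°.
So the initial bearing is 138°.

138°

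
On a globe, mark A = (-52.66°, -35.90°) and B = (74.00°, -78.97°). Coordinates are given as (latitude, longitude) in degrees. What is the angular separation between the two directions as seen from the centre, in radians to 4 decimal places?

2.2681 rad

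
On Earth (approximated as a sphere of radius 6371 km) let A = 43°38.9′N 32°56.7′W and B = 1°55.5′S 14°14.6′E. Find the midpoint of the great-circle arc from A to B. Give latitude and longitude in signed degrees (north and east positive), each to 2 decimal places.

The central angle between A and B is δ = 1.0835 rad.
With f = 0.5, the slerp weights are sin((1−f)δ)/sin δ = 0.5836 and sin(fδ)/sin δ = 0.5836.
Weighted sum of the unit vectors: (0.5836)·(0.6072,-0.3935,0.6902) + (0.5836)·(0.9687,0.2459,-0.0336) = (0.9196, -0.0861, 0.3832).
Converting back: φ = atan2(z, √(x²+y²)) = 22.53°, λ = atan2(y, x) = -5.35°.

22.53°, -5.35°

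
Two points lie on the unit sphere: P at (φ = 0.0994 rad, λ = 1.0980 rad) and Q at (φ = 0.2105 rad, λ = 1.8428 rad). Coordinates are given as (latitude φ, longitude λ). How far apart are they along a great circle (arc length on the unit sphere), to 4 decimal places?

0.7434

In radians: φ₁ = 0.0994, φ₂ = 0.2105, Δλ = 42.674° = 0.7448 rad.
cos c = sin φ₁ sin φ₂ + cos φ₁ cos φ₂ cos Δλ = (0.0992)(0.2089) + (0.9951)(0.9779)(0.7352) = 0.73618,
so c = arccos(0.73618) = 0.74339 rad.
On the unit sphere the arc length equals the central angle: 0.7434.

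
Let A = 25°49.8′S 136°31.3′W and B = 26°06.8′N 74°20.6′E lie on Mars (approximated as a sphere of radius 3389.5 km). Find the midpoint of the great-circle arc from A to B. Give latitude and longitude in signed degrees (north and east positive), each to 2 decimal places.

0.53°, 149.16°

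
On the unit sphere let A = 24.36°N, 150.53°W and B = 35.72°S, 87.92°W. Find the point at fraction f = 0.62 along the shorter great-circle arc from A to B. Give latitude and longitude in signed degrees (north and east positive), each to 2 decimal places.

The central angle between A and B is δ = 1.4712 rad.
With f = 0.62, the slerp weights are sin((1−f)δ)/sin δ = 0.5330 and sin(fδ)/sin δ = 0.7948.
Weighted sum of the unit vectors: (0.5330)·(-0.7931,-0.4482,0.4125) + (0.7948)·(0.0295,-0.8113,-0.5838) = (-0.3993, -0.8837, -0.2441).
Converting back: φ = atan2(z, √(x²+y²)) = -14.13°, λ = atan2(y, x) = -114.32°.

-14.13°, -114.32°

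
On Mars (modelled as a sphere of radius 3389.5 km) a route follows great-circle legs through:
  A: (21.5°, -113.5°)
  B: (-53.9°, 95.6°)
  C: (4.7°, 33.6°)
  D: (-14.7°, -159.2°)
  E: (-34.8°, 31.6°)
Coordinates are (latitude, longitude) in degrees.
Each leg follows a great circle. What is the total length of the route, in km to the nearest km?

30294 km

Leg A→B: central angle 2.4577 rad, distance 8330.4 km.
Leg B→C: central angle 1.3598 rad, distance 4608.9 km.
Leg C→D: central angle 2.8609 rad, distance 9696.9 km.
Leg D→E: central angle 2.2593 rad, distance 7657.9 km.
Total: 8330.4 + 4608.9 + 9696.9 + 7657.9 ≈ 30294 km.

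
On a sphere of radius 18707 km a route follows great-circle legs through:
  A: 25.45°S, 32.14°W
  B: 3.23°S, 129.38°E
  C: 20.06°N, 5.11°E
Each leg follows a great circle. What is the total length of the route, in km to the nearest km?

Leg A→B: central angle 2.5514 rad, distance 47728.8 km.
Leg B→C: central angle 2.1501 rad, distance 40221.4 km.
Total: 47728.8 + 40221.4 ≈ 87950 km.

87950 km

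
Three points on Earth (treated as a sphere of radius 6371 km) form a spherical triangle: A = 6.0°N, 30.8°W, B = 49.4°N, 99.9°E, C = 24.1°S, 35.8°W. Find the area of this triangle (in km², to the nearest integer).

18683050 km²

Side lengths (central angles): a = 2.3967, b = 0.5322, c = 1.9206 rad; semiperimeter s = 2.4247.
By l'Huilier's theorem, tan(E/4) = √[tan(s/2) tan((s−a)/2) tan((s−b)/2) tan((s−c)/2)], giving spherical excess E = 0.4603 rad.
Area = E·R² = 0.4603 × (6371)² ≈ 18683050 km².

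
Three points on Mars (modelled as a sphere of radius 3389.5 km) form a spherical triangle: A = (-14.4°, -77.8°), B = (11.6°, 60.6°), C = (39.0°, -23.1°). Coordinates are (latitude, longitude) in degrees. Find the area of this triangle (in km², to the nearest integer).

12957962 km²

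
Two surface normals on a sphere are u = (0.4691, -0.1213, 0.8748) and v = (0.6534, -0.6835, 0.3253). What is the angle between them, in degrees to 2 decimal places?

47.62°

u·v = 0.6740; |u| = 1.0000, |v| = 1.0000.
cos θ = (u·v)/(|u||v|) = 0.6740, so θ = 47.62°.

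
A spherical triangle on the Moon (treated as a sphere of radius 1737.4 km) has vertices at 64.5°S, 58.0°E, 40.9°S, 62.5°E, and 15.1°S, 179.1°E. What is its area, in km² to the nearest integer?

Side lengths (central angles): a = 1.7276, b = 1.5504, c = 0.4144 rad; semiperimeter s = 1.8462.
By l'Huilier's theorem, tan(E/4) = √[tan(s/2) tan((s−a)/2) tan((s−b)/2) tan((s−c)/2)], giving spherical excess E = 0.4020 rad.
Area = E·R² = 0.4020 × (1737.4)² ≈ 1213394 km².

1213394 km²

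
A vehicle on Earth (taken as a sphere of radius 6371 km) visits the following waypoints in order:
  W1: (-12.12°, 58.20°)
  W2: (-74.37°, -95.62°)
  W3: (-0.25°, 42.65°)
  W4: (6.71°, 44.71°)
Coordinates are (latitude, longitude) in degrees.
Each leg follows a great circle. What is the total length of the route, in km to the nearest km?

22302 km

Leg W1→W2: central angle 1.6050 rad, distance 10225.5 km.
Leg W2→W3: central angle 1.7690 rad, distance 11270.0 km.
Leg W3→W4: central angle 0.1267 rad, distance 807.0 km.
Total: 10225.5 + 11270.0 + 807.0 ≈ 22302 km.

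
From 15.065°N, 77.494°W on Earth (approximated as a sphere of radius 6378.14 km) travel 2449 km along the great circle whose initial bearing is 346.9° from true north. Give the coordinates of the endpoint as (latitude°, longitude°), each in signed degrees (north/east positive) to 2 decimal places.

36.39°, -83.55°

Angular distance δ = d/R = 2449/6378.14 = 0.38397 rad; initial bearing θ = 6.0545 rad.
sin φ₂ = sin φ₁ cos δ + cos φ₁ sin δ cos θ = (0.2599)(0.9272) + (0.9656)(0.3746)(0.9740) = 0.5933, so φ₂ = 36.39°.
Δλ = atan2(sin θ sin δ cos φ₁, cos δ − sin φ₁ sin φ₂) = atan2(-0.0820, 0.7730) = -6.054°.
λ₂ = -77.494° − 6.054° = -83.55°.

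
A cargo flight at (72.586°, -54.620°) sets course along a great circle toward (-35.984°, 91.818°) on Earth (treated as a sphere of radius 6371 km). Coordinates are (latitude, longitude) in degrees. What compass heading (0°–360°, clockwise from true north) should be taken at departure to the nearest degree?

44°

Δλ = 146.438° = 2.5558 rad.
y = sin Δλ · cos φ₂ = (0.5528)(0.8092) = 0.4473
x = cos φ₁ sin φ₂ − sin φ₁ cos φ₂ cos Δλ = (0.2993)(-0.5876) − (0.9542)(0.8092)(-0.8333) = 0.4675
θ = atan2(y, x) = 43.74°, so the bearing is 44°.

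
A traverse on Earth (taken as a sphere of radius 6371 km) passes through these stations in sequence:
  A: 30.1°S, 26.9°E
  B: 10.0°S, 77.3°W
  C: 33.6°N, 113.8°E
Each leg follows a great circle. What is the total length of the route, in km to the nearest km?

Leg A→B: central angle 1.6930 rad, distance 10786.2 km.
Leg B→C: central angle 2.6929 rad, distance 17156.5 km.
Total: 10786.2 + 17156.5 ≈ 27943 km.

27943 km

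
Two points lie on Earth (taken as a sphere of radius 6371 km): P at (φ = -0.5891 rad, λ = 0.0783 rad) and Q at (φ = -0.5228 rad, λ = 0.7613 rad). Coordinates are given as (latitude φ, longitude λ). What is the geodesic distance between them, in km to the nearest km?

In radians: φ₁ = -0.5891, φ₂ = -0.5228, Δλ = 39.133° = 0.6830 rad.
cos c = sin φ₁ sin φ₂ + cos φ₁ cos φ₂ cos Δλ = (-0.5556)(-0.4993) + (0.8314)(0.8664)(0.7757) = 0.83621,
so c = arccos(0.83621) = 0.58046 rad.
Distance = R·c = 6371 × 0.5805 ≈ 3698 km.

3698 km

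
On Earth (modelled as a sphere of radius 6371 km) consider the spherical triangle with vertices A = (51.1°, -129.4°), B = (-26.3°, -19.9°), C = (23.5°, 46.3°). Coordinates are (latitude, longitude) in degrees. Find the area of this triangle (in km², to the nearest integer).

93923610 km²

Side lengths (central angles): a = 1.4151, b = 1.8379, c = 2.1326 rad; semiperimeter s = 2.6928.
By l'Huilier's theorem, tan(E/4) = √[tan(s/2) tan((s−a)/2) tan((s−b)/2) tan((s−c)/2)], giving spherical excess E = 2.3140 rad.
Area = E·R² = 2.3140 × (6371)² ≈ 93923610 km².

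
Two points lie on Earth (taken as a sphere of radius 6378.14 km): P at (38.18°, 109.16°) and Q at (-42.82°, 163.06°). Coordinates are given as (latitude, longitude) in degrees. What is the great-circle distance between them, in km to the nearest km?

10532 km

In radians: φ₁ = 0.6664, φ₂ = -0.7473, Δλ = 53.900° = 0.9407 rad.
cos c = sin φ₁ sin φ₂ + cos φ₁ cos φ₂ cos Δλ = (0.6181)(-0.6797) + (0.7861)(0.7335)(0.5892) = -0.08043,
so c = arccos(-0.08043) = 1.65131 rad.
Distance = R·c = 6378.14 × 1.6513 ≈ 10532 km.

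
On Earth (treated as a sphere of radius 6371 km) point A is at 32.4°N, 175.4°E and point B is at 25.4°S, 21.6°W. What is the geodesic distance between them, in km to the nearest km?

With latitudes φ₁ = 32.400°, φ₂ = -25.400° and longitude difference Δλ = 163.000°:
cos c = sin φ₁ sin φ₂ + cos φ₁ cos φ₂ cos Δλ = (0.5358)(-0.4289) + (0.8443)(0.9033)(-0.9563) = -0.95922,
so c = arccos(-0.95922) = 2.85502 rad.
Distance = R·c = 6371 × 2.8550 ≈ 18189 km.

18189 km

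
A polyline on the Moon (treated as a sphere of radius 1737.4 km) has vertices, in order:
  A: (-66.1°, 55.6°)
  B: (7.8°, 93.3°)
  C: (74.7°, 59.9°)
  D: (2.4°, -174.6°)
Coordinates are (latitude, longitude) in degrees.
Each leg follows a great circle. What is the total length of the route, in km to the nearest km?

7426 km

Leg A→B: central angle 1.3761 rad, distance 2390.8 km.
Leg B→C: central angle 1.2141 rad, distance 2109.4 km.
Leg C→D: central angle 1.6837 rad, distance 2925.3 km.
Total: 2390.8 + 2109.4 + 2925.3 ≈ 7426 km.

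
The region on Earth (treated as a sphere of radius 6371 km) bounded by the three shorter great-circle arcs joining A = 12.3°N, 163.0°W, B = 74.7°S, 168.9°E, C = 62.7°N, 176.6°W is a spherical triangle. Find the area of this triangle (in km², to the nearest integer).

17885095 km²

Side lengths (central angles): a = 2.4038, b = 0.8958, c = 1.5488 rad; semiperimeter s = 2.4242.
By l'Huilier's theorem, tan(E/4) = √[tan(s/2) tan((s−a)/2) tan((s−b)/2) tan((s−c)/2)], giving spherical excess E = 0.4406 rad.
Area = E·R² = 0.4406 × (6371)² ≈ 17885095 km².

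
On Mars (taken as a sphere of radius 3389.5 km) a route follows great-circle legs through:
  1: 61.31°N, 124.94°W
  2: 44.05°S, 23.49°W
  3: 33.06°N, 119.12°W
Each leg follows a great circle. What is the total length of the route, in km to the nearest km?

14714 km

Leg 1→2: central angle 2.3164 rad, distance 7851.5 km.
Leg 2→3: central angle 2.0246 rad, distance 6862.4 km.
Total: 7851.5 + 6862.4 ≈ 14714 km.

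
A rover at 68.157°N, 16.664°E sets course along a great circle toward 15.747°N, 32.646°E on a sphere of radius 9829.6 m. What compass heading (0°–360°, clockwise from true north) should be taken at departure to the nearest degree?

161°

Δλ = 15.982° = 0.2789 rad.
y = sin Δλ · cos φ₂ = (0.2753)(0.9625) = 0.2650
x = cos φ₁ sin φ₂ − sin φ₁ cos φ₂ cos Δλ = (0.3721)(0.2714) − (0.9282)(0.9625)(0.9613) = -0.7579
θ = atan2(y, x) = 160.73°, so the bearing is 161°.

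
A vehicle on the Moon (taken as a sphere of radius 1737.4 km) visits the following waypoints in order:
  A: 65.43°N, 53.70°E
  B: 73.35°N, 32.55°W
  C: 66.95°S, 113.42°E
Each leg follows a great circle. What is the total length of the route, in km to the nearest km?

5929 km

Leg A→B: central angle 0.4968 rad, distance 863.1 km.
Leg B→C: central angle 2.9155 rad, distance 5065.4 km.
Total: 863.1 + 5065.4 ≈ 5929 km.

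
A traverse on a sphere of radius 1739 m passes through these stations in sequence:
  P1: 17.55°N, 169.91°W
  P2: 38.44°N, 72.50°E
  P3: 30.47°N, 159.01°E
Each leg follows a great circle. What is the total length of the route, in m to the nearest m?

Leg P1→P2: central angle 1.7299 rad, distance 3008.3 m.
Leg P2→P3: central angle 1.2064 rad, distance 2098.0 m.
Total: 3008.3 + 2098.0 ≈ 5106 m.

5106 m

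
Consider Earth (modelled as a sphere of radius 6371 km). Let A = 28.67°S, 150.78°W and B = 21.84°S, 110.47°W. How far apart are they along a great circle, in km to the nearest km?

4105 km

In radians: φ₁ = -0.5004, φ₂ = -0.3812, Δλ = 40.310° = 0.7035 rad.
cos c = sin φ₁ sin φ₂ + cos φ₁ cos φ₂ cos Δλ = (-0.4798)(-0.3720) + (0.8774)(0.9282)(0.7626) = 0.79952,
so c = arccos(0.79952) = 0.64430 rad.
Distance = R·c = 6371 × 0.6443 ≈ 4105 km.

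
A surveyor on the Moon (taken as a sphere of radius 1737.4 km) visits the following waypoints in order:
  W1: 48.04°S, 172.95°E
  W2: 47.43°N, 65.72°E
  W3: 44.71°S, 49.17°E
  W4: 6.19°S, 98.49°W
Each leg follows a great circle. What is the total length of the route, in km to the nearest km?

10542 km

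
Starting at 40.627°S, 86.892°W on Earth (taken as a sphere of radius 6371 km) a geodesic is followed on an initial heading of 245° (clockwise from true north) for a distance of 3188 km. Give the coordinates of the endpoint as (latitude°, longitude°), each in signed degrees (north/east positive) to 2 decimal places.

Angular distance δ = d/R = 3188/6371 = 0.50039 rad; initial bearing θ = 4.2761 rad.
sin φ₂ = sin φ₁ cos δ + cos φ₁ sin δ cos θ = (-0.6511)(0.8774) + (0.7590)(0.4798)(-0.4226) = -0.7252, so φ₂ = -46.48°.
Δλ = atan2(sin θ sin δ cos φ₁, cos δ − sin φ₁ sin φ₂) = atan2(-0.3300, 0.4052) = -39.161°.
λ₂ = -86.892° − 39.161° = -126.05°.

-46.48°, -126.05°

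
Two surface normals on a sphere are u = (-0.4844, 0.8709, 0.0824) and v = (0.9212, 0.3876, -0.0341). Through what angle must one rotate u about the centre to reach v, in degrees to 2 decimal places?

u·v = -0.1115; |u| = 0.9999, |v| = 1.0000.
cos θ = (u·v)/(|u||v|) = -0.1115, so θ = 96.40°.

96.40°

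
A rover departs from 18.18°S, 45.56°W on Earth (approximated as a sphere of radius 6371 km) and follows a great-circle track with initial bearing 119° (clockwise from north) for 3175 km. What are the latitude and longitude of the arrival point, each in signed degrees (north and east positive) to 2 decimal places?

-29.62°, -16.82°

Angular distance δ = d/R = 3175/6371 = 0.49835 rad; initial bearing θ = 2.0769 rad.
sin φ₂ = sin φ₁ cos δ + cos φ₁ sin δ cos θ = (-0.3120)(0.8784) + (0.9501)(0.4780)(-0.4848) = -0.4942, so φ₂ = -29.62°.
Δλ = atan2(sin θ sin δ cos φ₁, cos δ − sin φ₁ sin φ₂) = atan2(0.3972, 0.7242) = 28.743°.
λ₂ = -45.560° + 28.743° = -16.82°.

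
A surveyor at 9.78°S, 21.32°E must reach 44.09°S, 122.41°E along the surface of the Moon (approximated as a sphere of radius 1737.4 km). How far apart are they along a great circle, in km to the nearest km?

In radians: φ₁ = -0.1707, φ₂ = -0.7695, Δλ = 101.090° = 1.7644 rad.
cos c = sin φ₁ sin φ₂ + cos φ₁ cos φ₂ cos Δλ = (-0.1699)(-0.6958) + (0.9855)(0.7182)(-0.1924) = -0.01796,
so c = arccos(-0.01796) = 1.58875 rad.
Distance = R·c = 1737.4 × 1.5888 ≈ 2760 km.

2760 km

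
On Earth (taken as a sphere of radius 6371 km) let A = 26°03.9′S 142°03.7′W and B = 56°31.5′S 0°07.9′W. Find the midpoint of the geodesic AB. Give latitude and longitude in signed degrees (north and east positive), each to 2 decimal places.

-65.69°, -105.82°

The central angle between A and B is δ = 1.5944 rad.
With f = 0.5, the slerp weights are sin((1−f)δ)/sin δ = 0.7156 and sin(fδ)/sin δ = 0.7156.
Weighted sum of the unit vectors: (0.7156)·(-0.7085,-0.5523,-0.4394) + (0.7156)·(0.5516,-0.0013,-0.8341) = (-0.1123, -0.3961, -0.9113).
Converting back: φ = atan2(z, √(x²+y²)) = -65.69°, λ = atan2(y, x) = -105.82°.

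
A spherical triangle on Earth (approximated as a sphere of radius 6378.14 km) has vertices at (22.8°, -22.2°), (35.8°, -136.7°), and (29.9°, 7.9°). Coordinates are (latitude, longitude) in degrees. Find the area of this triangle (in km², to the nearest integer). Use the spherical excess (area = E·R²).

21728066 km²

Side lengths (central angles): a = 1.8562, b = 0.4852, c = 1.6543 rad; semiperimeter s = 1.9978.
By l'Huilier's theorem, tan(E/4) = √[tan(s/2) tan((s−a)/2) tan((s−b)/2) tan((s−c)/2)], giving spherical excess E = 0.5341 rad.
Area = E·R² = 0.5341 × (6378.14)² ≈ 21728066 km².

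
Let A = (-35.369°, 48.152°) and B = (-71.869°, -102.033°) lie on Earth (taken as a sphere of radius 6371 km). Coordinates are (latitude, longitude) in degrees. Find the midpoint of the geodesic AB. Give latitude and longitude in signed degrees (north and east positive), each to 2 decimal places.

Central angle δ = 1.2346 rad. Interpolating on the sphere with fraction f = 0.5:
P = [sin((1−f)δ)·A + sin(fδ)·B] / sin δ = 0.6132·A + 0.6132·B in Cartesian coordinates,
giving P = (0.2938, 0.1858, -0.9376), i.e. latitude -69.66°, longitude 32.32°.

-69.66°, 32.32°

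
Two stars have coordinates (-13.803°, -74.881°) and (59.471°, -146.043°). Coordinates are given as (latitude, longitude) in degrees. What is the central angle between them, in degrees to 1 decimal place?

In radians: φ₁ = -0.2409, φ₂ = 1.0380, Δλ = -71.162° = -1.2420 rad.
Haversine: a = sin²(Δφ/2) + cos φ₁ cos φ₂ sin²(Δλ/2) = 0.3561 + (0.9711)(0.5080)(0.3386) = 0.52311.
Central angle c = 2·arcsin(√a) = 1.61704 rad.
So the angular separation is 92.6°.

92.6°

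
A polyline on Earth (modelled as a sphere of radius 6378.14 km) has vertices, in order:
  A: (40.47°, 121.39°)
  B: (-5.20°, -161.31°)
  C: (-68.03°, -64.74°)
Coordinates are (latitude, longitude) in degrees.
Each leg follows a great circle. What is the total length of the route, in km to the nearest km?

19085 km

Leg A→B: central angle 1.4629 rad, distance 9330.3 km.
Leg B→C: central angle 1.5294 rad, distance 9754.5 km.
Total: 9330.3 + 9754.5 ≈ 19085 km.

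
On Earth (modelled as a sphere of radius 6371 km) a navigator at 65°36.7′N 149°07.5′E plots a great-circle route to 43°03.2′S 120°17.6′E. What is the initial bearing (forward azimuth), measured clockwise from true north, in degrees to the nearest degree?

With φ₁ = 1.1451, φ₂ = -0.7514, Δλ = -0.5032 rad, the forward-azimuth formula gives
θ = atan2( sin Δλ cos φ₂ , cos φ₁ sin φ₂ − sin φ₁ cos φ₂ cos Δλ ) = atan2(-0.3524, -0.8649) = -157.83°.
Adding 360° brings this into [0°, 360°): 202°.

202°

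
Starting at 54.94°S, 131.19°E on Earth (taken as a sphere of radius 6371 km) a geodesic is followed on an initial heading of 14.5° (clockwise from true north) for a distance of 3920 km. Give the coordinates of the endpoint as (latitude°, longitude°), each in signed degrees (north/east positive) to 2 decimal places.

Angular distance δ = d/R = 3920/6371 = 0.61529 rad; initial bearing θ = 0.2531 rad.
sin φ₂ = sin φ₁ cos δ + cos φ₁ sin δ cos θ = (-0.8186)(0.8166) + (0.5744)(0.5772)(0.9681) = -0.3474, so φ₂ = -20.33°.
Δλ = atan2(sin θ sin δ cos φ₁, cos δ − sin φ₁ sin φ₂) = atan2(0.0830, 0.5322) = 8.866°.
λ₂ = 131.190° + 8.866° = 140.06°.

-20.33°, 140.06°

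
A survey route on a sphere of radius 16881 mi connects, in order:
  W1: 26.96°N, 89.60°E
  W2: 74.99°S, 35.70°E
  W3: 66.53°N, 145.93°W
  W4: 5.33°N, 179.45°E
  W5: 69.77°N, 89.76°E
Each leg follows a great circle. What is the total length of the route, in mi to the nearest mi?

126598 mi

Leg W1→W2: central angle 1.8775 rad, distance 31693.6 mi.
Leg W2→W3: central angle 2.9937 rad, distance 50535.9 mi.
Leg W3→W4: central angle 1.1467 rad, distance 19356.6 mi.
Leg W4→W5: central angle 1.4817 rad, distance 25011.8 mi.
Total: 31693.6 + 50535.9 + 19356.6 + 25011.8 ≈ 126598 mi.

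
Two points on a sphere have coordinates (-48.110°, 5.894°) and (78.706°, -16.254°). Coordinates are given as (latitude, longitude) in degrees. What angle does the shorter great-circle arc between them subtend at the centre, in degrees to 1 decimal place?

With latitudes φ₁ = -48.110°, φ₂ = 78.706° and longitude difference Δλ = -22.148°:
cos c = sin φ₁ sin φ₂ + cos φ₁ cos φ₂ cos Δλ = (-0.7444)(0.9806) + (0.6677)(0.1958)(0.9262) = -0.60890,
so c = arccos(-0.60890) = 2.22546 rad.
So the angular separation is 127.5°.

127.5°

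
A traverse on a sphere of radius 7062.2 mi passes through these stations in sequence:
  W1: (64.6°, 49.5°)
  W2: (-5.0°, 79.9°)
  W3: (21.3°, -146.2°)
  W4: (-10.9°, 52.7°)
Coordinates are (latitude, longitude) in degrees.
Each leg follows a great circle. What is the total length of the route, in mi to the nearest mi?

44956 mi

Leg W1→W2: central angle 1.2768 rad, distance 9016.7 mi.
Leg W2→W3: central angle 2.3121 rad, distance 16328.4 mi.
Leg W3→W4: central angle 2.7769 rad, distance 19611.3 mi.
Total: 9016.7 + 16328.4 + 19611.3 ≈ 44956 mi.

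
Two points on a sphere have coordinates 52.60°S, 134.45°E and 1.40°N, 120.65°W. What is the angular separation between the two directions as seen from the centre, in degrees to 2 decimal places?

Let φ₁ = -0.9180 rad, φ₂ = 0.0244 rad, and Δλ = 1.8309 rad.
Haversine: a = sin²(Δφ/2) + cos φ₁ cos φ₂ sin²(Δλ/2) = 0.2061 + (0.6074)(0.9997)(0.6286) = 0.58777.
Central angle c = 2·arcsin(√a) = 1.74725 rad.
So the angular separation is 100.11°.

100.11°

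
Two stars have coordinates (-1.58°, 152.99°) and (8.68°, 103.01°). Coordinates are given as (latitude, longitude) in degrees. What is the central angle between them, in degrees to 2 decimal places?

With latitudes φ₁ = -1.580°, φ₂ = 8.680° and longitude difference Δλ = -49.980°:
cos c = sin φ₁ sin φ₂ + cos φ₁ cos φ₂ cos Δλ = (-0.0276)(0.1509) + (0.9996)(0.9885)(0.6431) = 0.63129,
so c = arccos(0.63129) = 0.88758 rad.
So the angular separation is 50.85°.

50.85°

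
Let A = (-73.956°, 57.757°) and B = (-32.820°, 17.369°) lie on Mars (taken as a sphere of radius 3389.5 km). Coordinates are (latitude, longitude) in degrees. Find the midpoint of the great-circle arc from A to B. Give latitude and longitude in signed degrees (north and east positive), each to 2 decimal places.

Central angle δ = 0.7985 rad. Interpolating on the sphere with fraction f = 0.5:
P = [sin((1−f)δ)·A + sin(fδ)·B] / sin δ = 0.5427·A + 0.5427·B in Cartesian coordinates,
giving P = (0.5153, 0.2630, -0.8157), i.e. latitude -54.65°, longitude 27.04°.

-54.65°, 27.04°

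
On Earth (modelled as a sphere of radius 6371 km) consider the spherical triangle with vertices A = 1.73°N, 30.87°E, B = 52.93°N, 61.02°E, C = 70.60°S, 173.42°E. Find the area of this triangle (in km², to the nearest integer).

Side lengths (central angles): a = 2.5479, b = 1.8672, c = 0.9943 rad; semiperimeter s = 2.7047.
By l'Huilier's theorem, tan(E/4) = √[tan(s/2) tan((s−a)/2) tan((s−b)/2) tan((s−c)/2)], giving spherical excess E = 1.6096 rad.
Area = E·R² = 1.6096 × (6371)² ≈ 65333764 km².

65333764 km²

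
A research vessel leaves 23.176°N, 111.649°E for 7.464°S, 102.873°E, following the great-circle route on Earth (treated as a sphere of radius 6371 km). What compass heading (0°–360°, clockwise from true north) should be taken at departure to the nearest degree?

Δλ = -8.776° = -0.1532 rad.
y = sin Δλ · cos φ₂ = (-0.1526)(0.9915) = -0.1513
x = cos φ₁ sin φ₂ − sin φ₁ cos φ₂ cos Δλ = (0.9193)(-0.1299) − (0.3936)(0.9915)(0.9883) = -0.5051
θ = atan2(y, x) = -163.33°; adding 360° gives 197°.

197°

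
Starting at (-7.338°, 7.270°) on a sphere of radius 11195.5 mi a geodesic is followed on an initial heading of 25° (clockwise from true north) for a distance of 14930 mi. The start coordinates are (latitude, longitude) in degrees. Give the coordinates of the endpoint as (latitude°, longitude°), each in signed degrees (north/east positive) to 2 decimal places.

57.53°, 57.20°

Angular distance δ = d/R = 14930/11195.5 = 1.33357 rad; initial bearing θ = 0.4363 rad.
sin φ₂ = sin φ₁ cos δ + cos φ₁ sin δ cos θ = (-0.1277)(0.2350) + (0.9918)(0.9720)(0.9063) = 0.8437, so φ₂ = 57.53°.
Δλ = atan2(sin θ sin δ cos φ₁, cos δ − sin φ₁ sin φ₂) = atan2(0.4074, 0.3428) = 49.926°.
λ₂ = 7.270° + 49.926° = 57.20°.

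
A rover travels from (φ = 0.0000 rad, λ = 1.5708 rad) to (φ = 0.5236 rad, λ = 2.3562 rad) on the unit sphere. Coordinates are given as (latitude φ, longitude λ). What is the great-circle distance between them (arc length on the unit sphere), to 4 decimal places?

0.9117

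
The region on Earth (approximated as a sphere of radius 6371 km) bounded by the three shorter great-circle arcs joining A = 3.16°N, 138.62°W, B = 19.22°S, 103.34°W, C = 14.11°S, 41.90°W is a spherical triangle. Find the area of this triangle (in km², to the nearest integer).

8611749 km²

Side lengths (central angles): a = 1.0262, b = 1.6979, c = 0.7204 rad; semiperimeter s = 1.7223.
By l'Huilier's theorem, tan(E/4) = √[tan(s/2) tan((s−a)/2) tan((s−b)/2) tan((s−c)/2)], giving spherical excess E = 0.2122 rad.
Area = E·R² = 0.2122 × (6371)² ≈ 8611749 km².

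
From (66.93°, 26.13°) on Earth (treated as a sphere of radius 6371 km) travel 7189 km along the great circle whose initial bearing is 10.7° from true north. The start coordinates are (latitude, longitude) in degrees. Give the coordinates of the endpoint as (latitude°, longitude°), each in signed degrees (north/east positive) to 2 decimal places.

47.89°, -168.36°

Angular distance δ = d/R = 7189/6371 = 1.12839 rad; initial bearing θ = 0.1868 rad.
sin φ₂ = sin φ₁ cos δ + cos φ₁ sin δ cos θ = (0.9200)(0.4281) + (0.3919)(0.9037)(0.9826) = 0.7418, so φ₂ = 47.89°.
Δλ = atan2(sin θ sin δ cos φ₁, cos δ − sin φ₁ sin φ₂) = atan2(0.0658, -0.2544) = 165.509°.
λ₂ = 26.130° + 165.509° = 191.64° → -168.36° after wrapping to (−180°, 180°].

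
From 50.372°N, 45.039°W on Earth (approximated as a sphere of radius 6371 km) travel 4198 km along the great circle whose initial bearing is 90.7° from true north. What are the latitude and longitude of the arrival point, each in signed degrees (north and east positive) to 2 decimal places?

Angular distance δ = d/R = 4198/6371 = 0.65892 rad; initial bearing θ = 1.5830 rad.
sin φ₂ = sin φ₁ cos δ + cos φ₁ sin δ cos θ = (0.7702)(0.7907) + (0.6378)(0.6123)(-0.0122) = 0.6042, so φ₂ = 37.17°.
Δλ = atan2(sin θ sin δ cos φ₁, cos δ − sin φ₁ sin φ₂) = atan2(0.3905, 0.3253) = 50.202°.
λ₂ = -45.039° + 50.202° = 5.16°.

37.17°, 5.16°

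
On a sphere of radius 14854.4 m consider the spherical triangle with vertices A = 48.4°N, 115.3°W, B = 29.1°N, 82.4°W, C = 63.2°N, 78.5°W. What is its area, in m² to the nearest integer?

Side lengths (central angles): a = 0.5968, b = 0.4343, c = 0.5534 rad; semiperimeter s = 0.7922.
By l'Huilier's theorem, tan(E/4) = √[tan(s/2) tan((s−a)/2) tan((s−b)/2) tan((s−c)/2)], giving spherical excess E = 0.1193 rad.
Area = E·R² = 0.1193 × (14854.4)² ≈ 26322063 m².

26322063 m²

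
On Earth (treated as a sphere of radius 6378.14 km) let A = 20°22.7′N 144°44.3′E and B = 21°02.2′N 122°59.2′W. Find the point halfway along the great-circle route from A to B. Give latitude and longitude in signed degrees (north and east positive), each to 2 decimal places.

28.61°, -169.25°

Central angle δ = 1.4804 rad. Interpolating on the sphere with fraction f = 0.5:
P = [sin((1−f)δ)·A + sin(fδ)·B] / sin δ = 0.6772·A + 0.6772·B in Cartesian coordinates,
giving P = (-0.8625, -0.1637, 0.4789), i.e. latitude 28.61°, longitude -169.25°.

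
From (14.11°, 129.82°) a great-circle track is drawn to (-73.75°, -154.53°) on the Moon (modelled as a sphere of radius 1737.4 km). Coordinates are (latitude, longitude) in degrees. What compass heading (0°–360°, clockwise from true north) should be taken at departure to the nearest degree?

Δλ = 75.650° = 1.3203 rad.
y = sin Δλ · cos φ₂ = (0.9688)(0.2798) = 0.2711
x = cos φ₁ sin φ₂ − sin φ₁ cos φ₂ cos Δλ = (0.9698)(-0.9600) − (0.2438)(0.2798)(0.2478) = -0.9480
θ = atan2(y, x) = 164.04°, so the bearing is 164°.

164°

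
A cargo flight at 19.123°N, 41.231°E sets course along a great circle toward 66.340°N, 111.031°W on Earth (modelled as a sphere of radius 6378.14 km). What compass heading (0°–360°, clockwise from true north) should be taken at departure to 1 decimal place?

Δλ = -152.262° = -2.6575 rad.
y = sin Δλ · cos φ₂ = (-0.4654)(0.4013) = -0.1868
x = cos φ₁ sin φ₂ − sin φ₁ cos φ₂ cos Δλ = (0.9448)(0.9159) − (0.3276)(0.4013)(-0.8851) = 0.9818
θ = atan2(y, x) = -10.77°; adding 360° gives 349.2°.

349.2°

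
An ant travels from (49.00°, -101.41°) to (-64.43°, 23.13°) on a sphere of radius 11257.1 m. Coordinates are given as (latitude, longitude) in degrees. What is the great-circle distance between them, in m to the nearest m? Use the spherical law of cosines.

28937 m

With latitudes φ₁ = 49.000°, φ₂ = -64.430° and longitude difference Δλ = 124.540°:
cos c = sin φ₁ sin φ₂ + cos φ₁ cos φ₂ cos Δλ = (0.7547)(-0.9021) + (0.6561)(0.4316)(-0.5670) = -0.84134,
so c = arccos(-0.84134) = 2.57056 rad.
Distance = R·c = 11257.1 × 2.5706 ≈ 28937 m.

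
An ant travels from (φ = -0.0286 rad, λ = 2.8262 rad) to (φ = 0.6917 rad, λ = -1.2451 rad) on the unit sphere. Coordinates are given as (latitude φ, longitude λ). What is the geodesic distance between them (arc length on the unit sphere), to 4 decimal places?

2.0699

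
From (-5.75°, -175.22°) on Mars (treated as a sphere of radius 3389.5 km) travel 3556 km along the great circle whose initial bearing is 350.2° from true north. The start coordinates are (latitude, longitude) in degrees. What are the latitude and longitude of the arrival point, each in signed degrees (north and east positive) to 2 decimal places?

53.14°, 170.54°

Angular distance δ = d/R = 3556/3389.5 = 1.04912 rad; initial bearing θ = 6.1121 rad.
sin φ₂ = sin φ₁ cos δ + cos φ₁ sin δ cos θ = (-0.1002)(0.4983) + (0.9950)(0.8670)(0.9854) = 0.8001, so φ₂ = 53.14°.
Δλ = atan2(sin θ sin δ cos φ₁, cos δ − sin φ₁ sin φ₂) = atan2(-0.1468, 0.5785) = -14.241°.
λ₂ = -175.220° − 14.241° = -189.46° → 170.54° after wrapping to (−180°, 180°].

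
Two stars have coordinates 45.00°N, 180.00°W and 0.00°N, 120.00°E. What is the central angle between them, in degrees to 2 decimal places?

In radians: φ₁ = 0.7854, φ₂ = 0.0000, Δλ = -60.000° = -1.0472 rad.
Haversine: a = sin²(Δφ/2) + cos φ₁ cos φ₂ sin²(Δλ/2) = 0.1464 + (0.7071)(1.0000)(0.2500) = 0.32322.
Central angle c = 2·arcsin(√a) = 1.20943 rad.
So the angular separation is 69.30°.

69.30°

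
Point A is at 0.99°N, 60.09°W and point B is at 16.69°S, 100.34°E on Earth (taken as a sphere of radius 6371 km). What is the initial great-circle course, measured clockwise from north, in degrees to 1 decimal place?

With φ₁ = 0.0173, φ₂ = -0.2913, Δλ = 2.8000 rad, the forward-azimuth formula gives
θ = atan2( sin Δλ cos φ₂ , cos φ₁ sin φ₂ − sin φ₁ cos φ₂ cos Δλ ) = atan2(0.3208, -0.2716) = 130.24°.
So the initial bearing is 130.2°.

130.2°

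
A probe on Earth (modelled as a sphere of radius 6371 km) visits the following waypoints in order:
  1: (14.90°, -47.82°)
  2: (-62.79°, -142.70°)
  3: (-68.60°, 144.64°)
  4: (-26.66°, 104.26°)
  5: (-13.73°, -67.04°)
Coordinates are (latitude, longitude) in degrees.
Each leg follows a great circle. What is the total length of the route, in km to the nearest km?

Leg 1→2: central angle 1.8403 rad, distance 11724.6 km.
Leg 2→3: central angle 0.4997 rad, distance 3183.3 km.
Leg 3→4: central angle 0.8417 rad, distance 5362.8 km.
Leg 4→5: central angle 2.4214 rad, distance 15426.6 km.
Total: 11724.6 + 3183.3 + 5362.8 + 15426.6 ≈ 35697 km.

35697 km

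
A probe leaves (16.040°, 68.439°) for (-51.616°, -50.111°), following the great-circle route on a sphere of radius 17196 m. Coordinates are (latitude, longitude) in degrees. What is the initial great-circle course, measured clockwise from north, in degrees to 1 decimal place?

219.1°

Δλ = -118.550° = -2.0691 rad.
y = sin Δλ · cos φ₂ = (-0.8784)(0.6209) = -0.5454
x = cos φ₁ sin φ₂ − sin φ₁ cos φ₂ cos Δλ = (0.9611)(-0.7839) − (0.2763)(0.6209)(-0.4779) = -0.6714
θ = atan2(y, x) = -140.91°; adding 360° gives 219.1°.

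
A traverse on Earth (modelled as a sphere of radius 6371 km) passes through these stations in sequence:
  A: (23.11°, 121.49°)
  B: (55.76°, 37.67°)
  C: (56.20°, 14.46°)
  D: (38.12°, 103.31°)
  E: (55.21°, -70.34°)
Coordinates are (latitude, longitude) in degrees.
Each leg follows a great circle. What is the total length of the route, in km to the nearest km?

Leg A→B: central angle 1.1808 rad, distance 7522.9 km.
Leg B→C: central angle 0.2257 rad, distance 1437.9 km.
Leg C→D: central angle 1.0219 rad, distance 6510.4 km.
Leg D→E: central angle 1.5099 rad, distance 9619.7 km.
Total: 7522.9 + 1437.9 + 6510.4 + 9619.7 ≈ 25091 km.

25091 km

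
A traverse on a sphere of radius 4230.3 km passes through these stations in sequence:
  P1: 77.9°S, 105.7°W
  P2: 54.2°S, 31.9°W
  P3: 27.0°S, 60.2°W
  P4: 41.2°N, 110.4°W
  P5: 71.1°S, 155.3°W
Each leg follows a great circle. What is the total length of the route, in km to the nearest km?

19764 km

Leg P1→P2: central angle 0.5966 rad, distance 2523.8 km.
Leg P2→P3: central angle 0.5968 rad, distance 2524.8 km.
Leg P3→P4: central angle 1.4403 rad, distance 6093.0 km.
Leg P4→P5: central angle 2.0382 rad, distance 8622.1 km.
Total: 2523.8 + 2524.8 + 6093.0 + 8622.1 ≈ 19764 km.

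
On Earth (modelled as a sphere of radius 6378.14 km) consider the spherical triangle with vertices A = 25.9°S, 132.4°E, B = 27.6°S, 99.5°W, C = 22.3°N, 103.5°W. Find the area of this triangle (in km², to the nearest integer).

Side lengths (central angles): a = 0.8735, b = 2.2554, c = 1.8645 rad; semiperimeter s = 2.4967.
By l'Huilier's theorem, tan(E/4) = √[tan(s/2) tan((s−a)/2) tan((s−b)/2) tan((s−c)/2)], giving spherical excess E = 1.3598 rad.
Area = E·R² = 1.3598 × (6378.14)² ≈ 55318205 km².

55318205 km²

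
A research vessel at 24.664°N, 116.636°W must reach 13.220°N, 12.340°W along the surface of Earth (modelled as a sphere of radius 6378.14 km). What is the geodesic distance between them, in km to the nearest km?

Let φ₁ = 0.4305 rad, φ₂ = 0.2307 rad, and Δλ = 1.8203 rad.
cos c = sin φ₁ sin φ₂ + cos φ₁ cos φ₂ cos Δλ = (0.4173)(0.2287) + (0.9088)(0.9735)(-0.2469) = -0.12303,
so c = arccos(-0.12303) = 1.69413 rad.
Distance = R·c = 6378.14 × 1.6941 ≈ 10805 km.

10805 km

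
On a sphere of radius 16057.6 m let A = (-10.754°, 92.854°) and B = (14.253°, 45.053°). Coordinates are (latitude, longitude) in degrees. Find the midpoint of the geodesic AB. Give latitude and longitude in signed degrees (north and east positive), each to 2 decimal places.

1.91°, 69.13°

Central angle δ = 0.9352 rad. Interpolating on the sphere with fraction f = 0.5:
P = [sin((1−f)δ)·A + sin(fδ)·B] / sin δ = 0.5601·A + 0.5601·B in Cartesian coordinates,
giving P = (0.3561, 0.9338, 0.0334), i.e. latitude 1.91°, longitude 69.13°.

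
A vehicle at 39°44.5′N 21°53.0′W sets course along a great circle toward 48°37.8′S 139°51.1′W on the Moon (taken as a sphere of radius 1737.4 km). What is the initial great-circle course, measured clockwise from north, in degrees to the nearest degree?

237°

With φ₁ = 0.6936, φ₂ = -0.8488, Δλ = -2.0589 rad, the forward-azimuth formula gives
θ = atan2( sin Δλ cos φ₂ , cos φ₁ sin φ₂ − sin φ₁ cos φ₂ cos Δλ ) = atan2(-0.5837, -0.3789) = -122.99°.
Adding 360° brings this into [0°, 360°): 237°.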